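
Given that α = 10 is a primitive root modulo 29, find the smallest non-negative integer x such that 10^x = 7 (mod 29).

20

Successive powers of 10 modulo 29:
  10^0=1  10^1=10  10^2=13  10^3=14  10^4=24  10^5=8
  10^6=22  10^7=17  10^8=25  10^9=18  10^10=6  10^11=2
  10^12=20  10^13=26  10^14=28  10^15=19  10^16=16  10^17=15
  10^18=5  10^19=21  10^20=7
So 10^20 ≡ 7 (mod 29), giving x = 20.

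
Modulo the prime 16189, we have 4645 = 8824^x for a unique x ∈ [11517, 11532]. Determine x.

Compute 8824^11517 mod 16189 = 10278, then multiply by 8824 repeatedly:
  8824^11517=10278  8824^11518=2294  8824^11519=6006  8824^11520=10347  8824^11521=12157
  8824^11522=5054  8824^11523=11990  8824^11524=4645
Found 4645 at exponent 11524.

11524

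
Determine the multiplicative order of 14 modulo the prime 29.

The order of 14 must divide p − 1 = 28 = 2^2 · 7.
Divisors: 1, 2, 4, 7, 14, 28.
Check each in increasing order: 14^1 ≡ 14;  14^2 ≡ 22;  14^4 ≡ 20;  14^7 ≡ 12;  14^14 ≡ 28;  14^28 ≡ 1.
Smallest exponent giving 1 is 28.

28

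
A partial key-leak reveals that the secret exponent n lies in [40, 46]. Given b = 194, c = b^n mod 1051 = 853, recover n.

Compute 194^40 mod 1051 = 537, then multiply by 194 repeatedly:
  194^40=537  194^41=129  194^42=853
Found 853 at exponent 42.

42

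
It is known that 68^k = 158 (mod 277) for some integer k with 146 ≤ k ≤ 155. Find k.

155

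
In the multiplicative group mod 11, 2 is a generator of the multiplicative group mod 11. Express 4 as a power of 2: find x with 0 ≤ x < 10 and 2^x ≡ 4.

2

Successive powers of 2 modulo 11:
  2^0=1  2^1=2  2^2=4
So 2^2 ≡ 4 (mod 11), giving x = 2.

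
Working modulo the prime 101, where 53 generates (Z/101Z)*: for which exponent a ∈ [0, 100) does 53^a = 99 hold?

Baby-step giant-step with m = ceil(sqrt(100)) = 10.
Baby table (53^j mod 101 for j=0..9):
  0:1  1:53  2:82  3:3  4:58  5:44  6:9  7:73
  8:31  9:27
Giant step factor: 53^(-10) ≡ 6 (mod 101).
Scan 99·6^i mod 101 for i = 0, 1, …:
  i=0: 99   i=1: 89   i=2: 29   i=3: 73
Match at i=3, j=7: a = 3·10 + 7 = 37.

37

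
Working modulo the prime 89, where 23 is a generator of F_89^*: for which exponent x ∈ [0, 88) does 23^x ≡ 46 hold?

9

Successive powers of 23 modulo 89:
  23^0=1  23^1=23  23^2=84  23^3=63  23^4=25  23^5=41
  23^6=53  23^7=62  23^8=2  23^9=46
So 23^9 ≡ 46 (mod 89), giving x = 9.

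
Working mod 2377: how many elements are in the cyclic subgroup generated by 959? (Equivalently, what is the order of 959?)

2376

The order of 959 must divide p − 1 = 2376 = 2^3 · 3^3 · 11.
Divisors: 1, 2, 3, 4, 6, 8, 9, 11, 12, 18, 22, 24, 27, 33, 36, 44, 54, 66, 72, 88, 99, 108, 132, 198, 216, 264, 297, 396, 594, 792, 1188, 2376.
Check each in increasing order: 959^1 ≡ 959;  959^2 ≡ 2159;  959^3 ≡ 114;  959^4 ≡ 2361;  959^6 ≡ 1111;  959^8 ≡ 256;  959^9 ≡ 673;  959^11 ≡ 660;  959^12 ≡ 658;  959^18 ≡ 1299;  959^22 ≡ 609;  959^24 ≡ 350;  959^27 ≡ 1868;  959^33 ≡ 227;  959^36 ≡ 2108;  959^44 ≡ 69;  959^54 ≡ 2365;  959^66 ≡ 1612;  959^72 ≡ 1051;  959^88 ≡ 7;  959^99 ≡ 2243;  959^108 ≡ 144;  959^132 ≡ 483;  959^198 ≡ 1317;  959^216 ≡ 1720;  959^264 ≡ 343;  959^297 ≡ 1797;  959^396 ≡ 1656;  959^594 ≡ 1243;  959^792 ≡ 1655;  959^1188 ≡ 2376;  959^2376 ≡ 1.
Smallest exponent giving 1 is 2376.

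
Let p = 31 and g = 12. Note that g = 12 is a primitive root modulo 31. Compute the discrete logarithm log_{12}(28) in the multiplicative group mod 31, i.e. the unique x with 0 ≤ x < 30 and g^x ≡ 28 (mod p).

Successive powers of 12 modulo 31:
  12^0=1  12^1=12  12^2=20  12^3=23  12^4=28
So 12^4 ≡ 28 (mod 31), giving x = 4.

4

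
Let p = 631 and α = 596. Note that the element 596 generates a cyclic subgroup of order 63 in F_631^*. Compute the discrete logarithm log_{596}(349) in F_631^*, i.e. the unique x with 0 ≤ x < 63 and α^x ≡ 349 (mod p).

31

Baby-step giant-step with m = ceil(sqrt(63)) = 8.
Baby table (596^j mod 631 for j=0..7):
  0:1  1:596  2:594  3:33  4:107  5:41  6:458  7:376
Giant step factor: 596^(-8) ≡ 527 (mod 631).
Scan 349·527^i mod 631 for i = 0, 1, …:
  i=0: 349   i=1: 302   i=2: 142   i=3: 376
Match at i=3, j=7: x = 3·8 + 7 = 31.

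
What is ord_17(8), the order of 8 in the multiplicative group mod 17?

8

The order of 8 must divide p − 1 = 16 = 2^4.
Divisors: 1, 2, 4, 8, 16.
Check each in increasing order: 8^1 ≡ 8;  8^2 ≡ 13;  8^4 ≡ 16;  8^8 ≡ 1.
Smallest exponent giving 1 is 8.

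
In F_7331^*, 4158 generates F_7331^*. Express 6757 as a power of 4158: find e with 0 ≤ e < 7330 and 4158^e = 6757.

2169

Baby-step giant-step with m = ceil(sqrt(7330)) = 86.
Baby table (4158^j mod 7331 for j=0..85):
  0:1  1:4158  2:2466  3:4890  4:3757  5:6576  6:5709  7:244
  8:2874  9:562  10:5538  11:333  12:6386  13:106  14:888  15:4811
  16:5170  17:2368  18:611  19:4012  20:3871  21:4073  22:924  23:548
  24:5974  25:2464  26:3905  27:6156  28:4127  29:5526  30:1754  31:6118
  32:74  33:7121  34:6540  35:2641  36:6771  37:2778  38:4599  39:3394
  40:77  41:4933  42:6607  43:2649  44:3380  45:513  46:7064  47:4126
  48:1368  49:6619  50:1228  51:3648  52:545  53:831  54:2397  55:3897
  56:2216  57:6392  58:3061  59:1022  60:4827  61:5719  62:5169  63:5541
  64:5476  65:6453  66:114  67:4828  68:2546  69:304  70:3100  71:1902
  72:5698  73:5823  74:5072  75:5420  76:866  77:1307  78:2235  79:4753
  80:5929  81:5960  82:2900  83:6036  84:3675  85:2846
Giant step factor: 4158^(-86) ≡ 5373 (mod 7331).
Scan 6757·5373^i mod 7331 for i = 0, 1, …:
  i=0: 6757   i=1: 2249   i=2: 2389   i=3: 6847
  i=4: 1973   i=5: 303   i=6: 537   i=7: 4218
  i=8: 3193   i=9: 1449     …   i=24: 5704
  i=25: 4012
Match at i=25, j=19: e = 25·86 + 19 = 2169.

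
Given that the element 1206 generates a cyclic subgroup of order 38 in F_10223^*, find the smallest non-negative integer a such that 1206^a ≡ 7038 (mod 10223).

17

Successive powers of 1206 modulo 10223:
  1206^0=1  1206^1=1206  1206^2=2770  1206^3=7922  1206^4=5650  1206^5=5382
  1206^6=9310  1206^7=3006  1206^8=6294  1206^9=5098  1206^10=4165  1206^11=3497
  1206^12=5506  1206^13=5509  1206^14=9127  1206^15=7214  1206^16=311  1206^17=7038
So 1206^17 ≡ 7038 (mod 10223), giving a = 17.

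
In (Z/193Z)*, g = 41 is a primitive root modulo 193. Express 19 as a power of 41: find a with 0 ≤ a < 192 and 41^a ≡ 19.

151

Baby-step giant-step with m = ceil(sqrt(192)) = 14.
Baby table (41^j mod 193 for j=0..13):
  0:1  1:41  2:137  3:20  4:48  5:38  6:14  7:188
  8:181  9:87  10:93  11:146  12:3  13:123
Giant step factor: 41^(-14) ≡ 139 (mod 193).
Scan 19·139^i mod 193 for i = 0, 1, …:
  i=0: 19   i=1: 132   i=2: 13   i=3: 70
  i=4: 80   i=5: 119   i=6: 136   i=7: 183
  i=8: 154   i=9: 176   i=10: 146
Match at i=10, j=11: a = 10·14 + 11 = 151.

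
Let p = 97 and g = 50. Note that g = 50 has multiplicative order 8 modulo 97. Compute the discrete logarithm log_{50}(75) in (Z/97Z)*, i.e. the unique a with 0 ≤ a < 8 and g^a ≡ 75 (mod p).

2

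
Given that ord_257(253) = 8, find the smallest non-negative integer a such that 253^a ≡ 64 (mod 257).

Successive powers of 253 modulo 257:
  253^0=1  253^1=253  253^2=16  253^3=193  253^4=256  253^5=4
  253^6=241  253^7=64
So 253^7 ≡ 64 (mod 257), giving a = 7.

7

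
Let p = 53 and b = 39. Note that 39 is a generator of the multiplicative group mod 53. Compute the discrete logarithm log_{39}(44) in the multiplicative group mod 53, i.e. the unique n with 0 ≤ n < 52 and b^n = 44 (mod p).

4

Successive powers of 39 modulo 53:
  39^0=1  39^1=39  39^2=37  39^3=12  39^4=44
So 39^4 ≡ 44 (mod 53), giving n = 4.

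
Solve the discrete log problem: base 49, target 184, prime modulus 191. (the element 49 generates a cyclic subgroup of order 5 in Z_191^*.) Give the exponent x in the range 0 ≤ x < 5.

Successive powers of 49 modulo 191:
  49^0=1  49^1=49  49^2=109  49^3=184
So 49^3 ≡ 184 (mod 191), giving x = 3.

3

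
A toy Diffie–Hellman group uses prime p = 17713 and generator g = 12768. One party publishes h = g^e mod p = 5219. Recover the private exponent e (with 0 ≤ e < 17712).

123

Baby-step giant-step with m = ceil(sqrt(17712)) = 134.
Baby table (12768^j mod 17713 for j=0..133):
  0:1  1:12768  2:9085  3:12556  4:12358  5:17253  6:7436  7:1168
  8:16391  9:1193  10:16757  11:15762  12:11823  13:5878  14:323  15:14648
  16:11810  17:17024  18:6209  19:10837  20:10573  21:5291  22:15819  23:13366
  24:10046  25:7495  26:10534  27:3303  28:15764  29:1933  30:6335  31:7722
  32:3938  33:10890  34:14183  35:8545  36:8193  37:12959  38:3379  39:11917
  40:1586  41:4089  42:8141  43:4404  44:9210  45:14386  46:14351  47:10296
  48:11155  49:14520  50:7102  51:5489  52:10924  53:5470  54:16314  55:9985
  56:8019  57:5452  58:16759  59:5872  60:12280  61:13277  62:7326  63:13728
  64:8969  65:1647  66:3565  67:13223  68:8661  69:1389  70:4039  71:7409
  72:10692  73:1365  74:16441  75:1925  76:10469  77:5894  78:9768  79:591
  80:150  81:2196  82:16562  83:5822  84:11548  85:1852  86:17194  87:15783
  88:14256  89:1820  90:16017  91:8471  92:2150  93:13763  94:13024  95:788
  96:200  97:2928  98:10274  99:13667  100:9493  101:14278  102:17021  103:3331
  104:1295  105:8331  106:3643  107:17199  108:8771  109:6542  110:11461  111:6955
  112:6171  113:3904  114:1890  115:6414  116:6753  117:13133  118:10886  119:16250
  120:7631  121:11108  122:16666  123:5219  124:17599  125:14627  126:9377  127:3369
  128:8228  129:17014  130:2520  131:8552  132:9004  133:5702
Giant step factor: 12768^(-134) ≡ 3214 (mod 17713).
Scan 5219·3214^i mod 17713 for i = 0, 1, …:
  i=0: 5219
Match at i=0, j=123: e = 0·134 + 123 = 123.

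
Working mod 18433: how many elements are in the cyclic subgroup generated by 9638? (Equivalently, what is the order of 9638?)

18432

The order of 9638 must divide p − 1 = 18432 = 2^11 · 3^2.
Divisors: 1, 2, 3, 4, 6, 8, 9, 12, 16, 18, 24, 32, 36, 48, 64, 72, 96, 128, 144, 192, 256, 288, 384, 512, 576, 768, 1024, 1152, 1536, 2048, 2304, 3072, 4608, 6144, 9216, 18432.
Check each in increasing order: 9638^1 ≡ 9638;  9638^2 ≡ 7157;  9638^3 ≡ 2880;  9638^4 ≡ 15775;  9638^6 ≡ 17983;  9638^8 ≡ 5125;  9638^9 ≡ 12743;  9638^12 ≡ 18170;  9638^16 ≡ 17033;  9638^18 ≡ 7752;  9638^24 ≡ 13870;  9638^32 ≡ 6102;  9638^36 ≡ 1924;  9638^48 ≡ 10112;  9638^64 ≡ 18177;  9638^72 ≡ 15176;  9638^96 ≡ 4693;  9638^128 ≡ 10237;  9638^144 ≡ 9074;  9638^192 ≡ 15247;  9638^256 ≡ 4564;  9638^288 ≡ 15698;  9638^384 ≡ 12446;  9638^512 ≡ 806;  9638^576 ≡ 14860;  9638^768 ≡ 10417;  9638^1024 ≡ 4481;  9638^1152 ≡ 10693;  9638^1536 ≡ 17251;  9638^2048 ≡ 5824;  9638^2304 ≡ 350;  9638^3072 ≡ 14649;  9638^4608 ≡ 11902;  9638^6144 ≡ 14648;  9638^9216 ≡ 18432;  9638^18432 ≡ 1.
Smallest exponent giving 1 is 18432.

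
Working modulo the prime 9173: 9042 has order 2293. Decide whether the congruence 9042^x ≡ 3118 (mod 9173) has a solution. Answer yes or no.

yes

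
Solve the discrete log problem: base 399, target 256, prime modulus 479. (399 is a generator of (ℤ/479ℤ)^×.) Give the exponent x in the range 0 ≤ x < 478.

Baby-step giant-step with m = ceil(sqrt(478)) = 22.
Baby table (399^j mod 479 for j=0..21):
  0:1  1:399  2:173  3:51  4:231  5:201  6:206  7:285
  8:192  9:447  10:165  11:212  12:284  13:272  14:274  15:114
  16:460  17:83  18:66  19:468  20:401  21:13
Giant step factor: 399^(-22) ≡ 368 (mod 479).
Scan 256·368^i mod 479 for i = 0, 1, …:
  i=0: 256   i=1: 324   i=2: 440   i=3: 18
  i=4: 397   i=5: 1
Match at i=5, j=0: x = 5·22 + 0 = 110.

110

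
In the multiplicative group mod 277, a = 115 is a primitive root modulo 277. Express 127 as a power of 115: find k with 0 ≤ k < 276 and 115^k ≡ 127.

Baby-step giant-step with m = ceil(sqrt(276)) = 17.
Baby table (115^j mod 277 for j=0..16):
  0:1  1:115  2:206  3:145  4:55  5:231  6:250  7:219
  8:255  9:240  10:177  11:134  12:175  13:181  14:40  15:168
  16:207
Giant step factor: 115^(-17) ≡ 114 (mod 277).
Scan 127·114^i mod 277 for i = 0, 1, …:
  i=0: 127   i=1: 74   i=2: 126   i=3: 237
  i=4: 149   i=5: 89   i=6: 174   i=7: 169
  i=8: 153   i=9: 268   i=10: 82   i=11: 207
Match at i=11, j=16: k = 11·17 + 16 = 203.

203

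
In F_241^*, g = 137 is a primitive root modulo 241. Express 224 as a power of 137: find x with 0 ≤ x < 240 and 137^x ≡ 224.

Baby-step giant-step with m = ceil(sqrt(240)) = 16.
Baby table (137^j mod 241 for j=0..15):
  0:1  1:137  2:212  3:124  4:118  5:19  6:193  7:172
  8:187  9:73  10:120  11:52  12:135  13:179  14:182  15:111
Giant step factor: 137^(-16) ≡ 231 (mod 241).
Scan 224·231^i mod 241 for i = 0, 1, …:
  i=0: 224   i=1: 170   i=2: 228   i=3: 130
  i=4: 146   i=5: 227   i=6: 140   i=7: 46
  i=8: 22   i=9: 21   i=10: 31   i=11: 172
Match at i=11, j=7: x = 11·16 + 7 = 183.

183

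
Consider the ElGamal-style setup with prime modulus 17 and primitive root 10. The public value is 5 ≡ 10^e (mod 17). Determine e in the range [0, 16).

Successive powers of 10 modulo 17:
  10^0=1  10^1=10  10^2=15  10^3=14  10^4=4  10^5=6
  10^6=9  10^7=5
So 10^7 ≡ 5 (mod 17), giving e = 7.

7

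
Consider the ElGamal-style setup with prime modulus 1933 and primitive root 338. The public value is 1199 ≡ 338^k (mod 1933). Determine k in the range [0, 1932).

Baby-step giant-step with m = ceil(sqrt(1932)) = 44.
Baby table (338^j mod 1933 for j=0..43):
  0:1  1:338  2:197  3:864  4:149  5:104  6:358  7:1158
  8:938  9:32  10:1151  11:505  12:586  13:902  14:1395  15:1791
  16:329  17:1021  18:1024  19:105  20:696  21:1355  22:1802  23:181
  24:1255  25:863  26:1744  27:1840  28:1427  29:1009  30:834  31:1607
  32:1926  33:1500  34:554  35:1684  36:890  37:1205  38:1360  39:1559
  40:1166  41:1709  42:1608  43:331
Giant step factor: 338^(-44) ≡ 172 (mod 1933).
Scan 1199·172^i mod 1933 for i = 0, 1, …:
  i=0: 1199   i=1: 1330   i=2: 666   i=3: 505
Match at i=3, j=11: k = 3·44 + 11 = 143.

143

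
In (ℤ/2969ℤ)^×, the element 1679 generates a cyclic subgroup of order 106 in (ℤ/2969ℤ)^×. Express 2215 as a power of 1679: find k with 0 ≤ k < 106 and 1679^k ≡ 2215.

Successive powers of 1679 modulo 2969:
  1679^0=1  1679^1=1679  1679^2=1460  1679^3=1915  1679^4=2827  1679^5=2071
  1679^6=510  1679^7=1218  1679^8=2350  1679^9=2818  1679^10=1805  1679^11=2215
So 1679^11 ≡ 2215 (mod 2969), giving k = 11.

11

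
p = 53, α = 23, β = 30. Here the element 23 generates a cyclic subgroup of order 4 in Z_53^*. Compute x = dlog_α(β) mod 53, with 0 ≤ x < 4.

Successive powers of 23 modulo 53:
  23^0=1  23^1=23  23^2=52  23^3=30
So 23^3 ≡ 30 (mod 53), giving x = 3.

3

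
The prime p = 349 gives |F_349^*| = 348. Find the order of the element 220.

348

The order of 220 must divide p − 1 = 348 = 2^2 · 3 · 29.
Divisors: 1, 2, 3, 4, 6, 12, 29, 58, 87, 116, 174, 348.
Check each in increasing order: 220^1 ≡ 220;  220^2 ≡ 238;  220^3 ≡ 10;  220^4 ≡ 106;  220^6 ≡ 100;  220^12 ≡ 228;  220^29 ≡ 24;  220^58 ≡ 227;  220^87 ≡ 213;  220^116 ≡ 226;  220^174 ≡ 348;  220^348 ≡ 1.
Smallest exponent giving 1 is 348.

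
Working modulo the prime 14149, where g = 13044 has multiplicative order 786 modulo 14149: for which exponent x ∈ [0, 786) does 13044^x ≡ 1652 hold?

524

Baby-step giant-step with m = ceil(sqrt(786)) = 29.
Baby table (13044^j mod 14149 for j=0..28):
  0:1  1:13044  2:4211  3:1866  4:3824  5:5031  6:1302  7:4488
  8:7059  9:10053  10:12549  11:13524  12:11473  13:13988  14:8117  15:1181
  16:10852  17:6892  18:10651  19:2613  20:13180  21:9570  22:8602  23:2918
  24:1582  25:6366  26:11772  27:9020  28:7945
Giant step factor: 13044^(-29) ≡ 7429 (mod 14149).
Scan 1652·7429^i mod 14149 for i = 0, 1, …:
  i=0: 1652   i=1: 5525   i=2: 13125   i=3: 4866
  i=4: 12968   i=5: 12880   i=6: 9982   i=7: 1369
  i=8: 11319   i=9: 1344     …   i=17: 11367
  i=18: 4211
Match at i=18, j=2: x = 18·29 + 2 = 524.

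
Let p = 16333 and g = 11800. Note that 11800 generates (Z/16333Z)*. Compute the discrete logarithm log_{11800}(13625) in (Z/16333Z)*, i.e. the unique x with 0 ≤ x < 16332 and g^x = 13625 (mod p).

Baby-step giant-step with m = ceil(sqrt(16332)) = 128.
Baby table (11800^j mod 16333 for j=0..127):
  0:1  1:11800  2:1175  3:14616  4:8653  5:7817  6:8149  7:5829
  8:3937  9:5548  10:3736  11:2033  12:12556  13:4157  14:4601  15:908
  16:16285  17:5255  18:8932  19:751  20:9314  21:443  22:840  23:14202
  24:7020  25:11357  26:335  27:414  28:1633  29:12793  30:7814  31:5415
  32:2304  33:9088  34:12255  35:12951  36:10252  37:11402  38:8679  39:4290
  40:6033  41:10186  42:253  43:12794  44:3281  45:6590  46:587  47:1408
  48:3739  49:4767  50:16081  51:15339  52:14227  53:8026  54:8066  55:6409
  56:4410  57:1062  58:4189  59:6542  60:5842  61:10340  62:4490  63:14081
  64:191  65:16179  66:12096  67:15046  68:3090  69:6744  70:4824  71:2695
  72:649  73:14356  74:11257  75:12644  76:13578  77:10003  78:13142  79:10098
  80:7165  81:7392  82:7380  83:12777  84:15010  85:2948  86:13443  87:1304
  88:1514  89:13231  90:14986  91:13742  92:1576  93:9846  94:6171  95:5286
  96:15406  97:4510  98:5086  99:7358  100:14505  101:5493  102:8056  103:2740
  104:8993  105:1899  106:15657  107:10037  108:6017  109:1049  110:14119  111:7600
  112:11830  113:12182  114:867  115:6142  116:6079  117:13997  118:5304  119:15477
  120:9327  121:6846  122:16115  123:8214  124:5178  125:14980  126:8274  127:10859
Giant step factor: 11800^(-128) ≡ 16196 (mod 16333).
Scan 13625·16196^i mod 16333 for i = 0, 1, …:
  i=0: 13625   i=1: 11670   i=2: 1844   i=3: 8700
  i=4: 409   i=5: 9299   i=6: 11   i=7: 14826
  i=8: 10463   i=9: 3873     …   i=31: 9628
  i=32: 3937
Match at i=32, j=8: x = 32·128 + 8 = 4104.

4104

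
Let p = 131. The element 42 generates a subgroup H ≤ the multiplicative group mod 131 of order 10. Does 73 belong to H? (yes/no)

yes

⟨42⟩ has order 10; its elements mod 131 are {1, 42, 53, 58, 61, 70, 73, 78, 89, 130}.
73 is in this set.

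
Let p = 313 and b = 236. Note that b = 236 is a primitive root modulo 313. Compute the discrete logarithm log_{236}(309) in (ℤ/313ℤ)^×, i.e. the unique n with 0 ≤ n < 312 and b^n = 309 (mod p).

Baby-step giant-step with m = ceil(sqrt(312)) = 18.
Baby table (236^j mod 313 for j=0..17):
  0:1  1:236  2:295  3:134  4:11  5:92  6:115  7:222
  8:121  9:73  10:13  11:251  12:79  13:177  14:143  15:257
  16:243  17:69
Giant step factor: 236^(-18) ≡ 274 (mod 313).
Scan 309·274^i mod 313 for i = 0, 1, …:
  i=0: 309   i=1: 156   i=2: 176   i=3: 22
  i=4: 81   i=5: 284   i=6: 192   i=7: 24
  i=8: 3   i=9: 196     …   i=14: 169
  i=15: 295
Match at i=15, j=2: n = 15·18 + 2 = 272.

272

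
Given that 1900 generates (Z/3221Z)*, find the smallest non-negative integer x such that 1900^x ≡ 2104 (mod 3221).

Baby-step giant-step with m = ceil(sqrt(3220)) = 57.
Baby table (1900^j mod 3221 for j=0..56):
  0:1  1:1900  2:2480  3:2898  4:1511  5:989  6:1257  7:1539
  8:2653  9:3056  10:2158  11:3088  12:1759  13:1923  14:1086  15:1960
  16:524  17:311  18:1457  19:1461  20:2619  21:2876  22:1584  23:1186
  24:1921  25:507  26:221  27:1170  28:510  29:2700  30:2168  31:2762
  32:791  33:1914  34:91  35:2187  36:210  37:2817  38:2219  39:3032
  40:1652  41:1546  42:3069  43:1090  44:3118  45:781  46:2240  47:1059
  48:2196  49:1205  50:2590  51:2533  52:526  53:890  54:3196  55:815
  56:2420
Giant step factor: 1900^(-57) ≡ 2720 (mod 3221).
Scan 2104·2720^i mod 3221 for i = 0, 1, …:
  i=0: 2104   i=1: 2384   i=2: 607   i=3: 1888
  i=4: 1086
Match at i=4, j=14: x = 4·57 + 14 = 242.

242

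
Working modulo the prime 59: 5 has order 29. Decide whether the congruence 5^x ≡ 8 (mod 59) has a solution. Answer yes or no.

no

8 ∈ ⟨5⟩ iff 8^29 ≡ 1 (mod 59), since |⟨5⟩| = 29.
8^29 mod 59 = 58.
Since 58 ≠ 1, 8 does not lie in the subgroup.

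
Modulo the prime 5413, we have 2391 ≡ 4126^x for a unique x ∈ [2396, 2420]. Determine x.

Compute 4126^2396 mod 5413 = 3188, then multiply by 4126 repeatedly:
  4126^2396=3188  4126^2397=98  4126^2398=3786  4126^2399=4531  4126^2400=3817
  4126^2401=2525  4126^2402=3538  4126^2403=4340  4126^2404=636  4126^2405=4244
  4126^2406=5102  4126^2407=5108  4126^2408=2799  4126^2409=2745  4126^2410=1874
  4126^2411=2360  4126^2412=4786  4126^2413=412  4126^2414=230  4126^2415=1705
  4126^2416=3343  4126^2417=894  4126^2418=2391
Found 2391 at exponent 2418.

2418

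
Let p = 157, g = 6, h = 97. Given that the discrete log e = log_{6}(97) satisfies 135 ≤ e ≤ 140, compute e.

Compute 6^135 mod 157 = 103, then multiply by 6 repeatedly:
  6^135=103  6^136=147  6^137=97
Found 97 at exponent 137.

137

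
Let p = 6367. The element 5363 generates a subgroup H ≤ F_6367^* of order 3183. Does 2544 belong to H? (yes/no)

no

2544 ∈ ⟨5363⟩ iff 2544^3183 ≡ 1 (mod 6367), since |⟨5363⟩| = 3183.
2544^3183 mod 6367 = 6366.
Since 6366 ≠ 1, 2544 does not lie in the subgroup.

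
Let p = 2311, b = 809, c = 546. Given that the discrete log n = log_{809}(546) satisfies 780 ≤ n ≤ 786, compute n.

Compute 809^780 mod 2311 = 1927, then multiply by 809 repeatedly:
  809^780=1927  809^781=1329  809^782=546
Found 546 at exponent 782.

782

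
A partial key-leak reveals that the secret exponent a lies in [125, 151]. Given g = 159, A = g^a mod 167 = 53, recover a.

151

Compute 159^125 mod 167 = 26, then multiply by 159 repeatedly:
  159^125=26  159^126=126  159^127=161  159^128=48  159^129=117
  159^130=66  159^131=140  159^132=49  159^133=109  159^134=130
  159^135=129  159^136=137  159^137=73  159^138=84  159^139=163
  159^140=32  159^141=78  159^142=44  159^143=149  159^144=144
  159^145=17  159^146=31  159^147=86  159^148=147  159^149=160
  159^150=56  159^151=53
Found 53 at exponent 151.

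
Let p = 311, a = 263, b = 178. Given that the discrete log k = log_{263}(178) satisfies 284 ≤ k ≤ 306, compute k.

Compute 263^284 mod 311 = 150, then multiply by 263 repeatedly:
  263^284=150  263^285=264  263^286=79  263^287=251  263^288=81
  263^289=155  263^290=24  263^291=92  263^292=249  263^293=177
  263^294=212  263^295=87  263^296=178
Found 178 at exponent 296.

296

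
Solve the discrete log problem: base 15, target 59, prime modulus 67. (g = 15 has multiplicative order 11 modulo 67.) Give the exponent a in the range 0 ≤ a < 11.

8

Successive powers of 15 modulo 67:
  15^0=1  15^1=15  15^2=24  15^3=25  15^4=40  15^5=64
  15^6=22  15^7=62  15^8=59
So 15^8 ≡ 59 (mod 67), giving a = 8.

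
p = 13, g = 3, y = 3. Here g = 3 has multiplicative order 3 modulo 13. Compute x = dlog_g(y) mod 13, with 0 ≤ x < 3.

Successive powers of 3 modulo 13:
  3^0=1  3^1=3
So 3^1 ≡ 3 (mod 13), giving x = 1.

1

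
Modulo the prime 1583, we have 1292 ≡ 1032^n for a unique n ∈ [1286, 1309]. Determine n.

1307

Compute 1032^1286 mod 1583 = 797, then multiply by 1032 repeatedly:
  1032^1286=797  1032^1287=927  1032^1288=532  1032^1289=1306  1032^1290=659
  1032^1291=981  1032^1292=855  1032^1293=629  1032^1294=98  1032^1295=1407
  1032^1296=413  1032^1297=389  1032^1298=949  1032^1299=1074  1032^1300=268
  1032^1301=1134  1032^1302=451  1032^1303=30  1032^1304=883  1032^1305=1031
  1032^1306=216  1032^1307=1292
Found 1292 at exponent 1307.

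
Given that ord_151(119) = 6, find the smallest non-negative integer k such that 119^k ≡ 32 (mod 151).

4

Successive powers of 119 modulo 151:
  119^0=1  119^1=119  119^2=118  119^3=150  119^4=32
So 119^4 ≡ 32 (mod 151), giving k = 4.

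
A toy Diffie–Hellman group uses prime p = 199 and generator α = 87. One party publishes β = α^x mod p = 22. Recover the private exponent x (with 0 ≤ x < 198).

Baby-step giant-step with m = ceil(sqrt(198)) = 15.
Baby table (87^j mod 199 for j=0..14):
  0:1  1:87  2:7  3:12  4:49  5:84  6:144  7:190
  8:13  9:136  10:91  11:156  12:40  13:97  14:81
Giant step factor: 87^(-15) ≡ 17 (mod 199).
Scan 22·17^i mod 199 for i = 0, 1, …:
  i=0: 22   i=1: 175   i=2: 189   i=3: 29
  i=4: 95   i=5: 23   i=6: 192   i=7: 80
  i=8: 166   i=9: 36   i=10: 15   i=11: 56
  i=12: 156
Match at i=12, j=11: x = 12·15 + 11 = 191.

191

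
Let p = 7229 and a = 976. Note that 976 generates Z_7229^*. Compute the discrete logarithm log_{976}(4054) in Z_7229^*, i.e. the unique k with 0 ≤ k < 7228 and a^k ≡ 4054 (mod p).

178

Baby-step giant-step with m = ceil(sqrt(7228)) = 86.
Baby table (976^j mod 7229 for j=0..85):
  0:1  1:976  2:5577  3:6944  4:3771  5:935  6:1706  7:2386
  8:998  9:5362  10:6745  11:4730  12:4378  13:589  14:3773  15:2887
  16:5631  17:1816  18:1311  19:3  20:2928  21:2273  22:6374  23:4084
  24:2805  25:5118  26:7158  27:2994  28:1628  29:5777  30:6961  31:5905
  32:1767  33:4090  34:1432  35:2435  36:5448  37:3933  38:9  39:1555
  40:6819  41:4664  42:5023  43:1186  44:896  45:7016  46:1753  47:4884
  48:2873  49:6425  50:3257  51:5301  52:5041  53:4296  54:76  55:1886
  56:4570  57:27  58:4665  59:5999  60:6763  61:611  62:3558  63:2688
  64:6590  65:5259  66:194  67:1390  68:4817  69:2542  70:1445  71:665
  72:5659  73:228  74:5658  75:6481  76:81  77:6766  78:3539  79:5831
  80:1833  81:3445  82:835  83:5312  84:1319  85:582
Giant step factor: 976^(-86) ≡ 1926 (mod 7229).
Scan 4054·1926^i mod 7229 for i = 0, 1, …:
  i=0: 4054   i=1: 684   i=2: 1706
Match at i=2, j=6: k = 2·86 + 6 = 178.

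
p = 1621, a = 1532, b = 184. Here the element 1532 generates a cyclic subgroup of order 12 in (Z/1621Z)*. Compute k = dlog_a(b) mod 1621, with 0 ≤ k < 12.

8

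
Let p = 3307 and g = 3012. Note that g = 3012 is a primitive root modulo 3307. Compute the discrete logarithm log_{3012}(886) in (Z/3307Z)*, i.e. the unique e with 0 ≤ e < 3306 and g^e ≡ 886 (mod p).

823

Baby-step giant-step with m = ceil(sqrt(3306)) = 58.
Baby table (3012^j mod 3307 for j=0..57):
  0:1  1:3012  2:1043  3:3173  4:3153  5:2439  6:1421  7:794
  8:567  9:1392  10:2735  11:83  12:1971  13:587  14:2106  15:446
  16:710  17:2198  18:3069  19:763  20:3098  21:2129  22:275  23:1550
  24:2423  25:2834  26:641  27:2711  28:549  29:88  30:496  31:2495
  32:1436  33:2983  34:2984  35:2689  36:425  37:291  38:137  39:2576
  40:690  41:1484  42:2051  43:136  44:2871  45:2954  46:1618  47:2205
  48:1004  49:1450  50:2160  51:1051  52:813  53:1576  54:1367  55:189
  56:464  57:2014
Giant step factor: 3012^(-58) ≡ 518 (mod 3307).
Scan 886·518^i mod 3307 for i = 0, 1, …:
  i=0: 886   i=1: 2582   i=2: 1448   i=3: 2682
  i=4: 336   i=5: 2084   i=6: 1430   i=7: 3279
  i=8: 2031   i=9: 432     …   i=13: 1194
  i=14: 83
Match at i=14, j=11: e = 14·58 + 11 = 823.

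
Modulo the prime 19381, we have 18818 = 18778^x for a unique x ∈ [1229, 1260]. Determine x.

1239

Compute 18778^1229 mod 19381 = 722, then multiply by 18778 repeatedly:
  18778^1229=722  18778^1230=10397  18778^1231=10053  18778^1232=4294  18778^1233=7772
  18778^1234=3686  18778^1235=6157  18778^1236=8481  18778^1237=2541  18778^1238=18257
  18778^1239=18818
Found 18818 at exponent 1239.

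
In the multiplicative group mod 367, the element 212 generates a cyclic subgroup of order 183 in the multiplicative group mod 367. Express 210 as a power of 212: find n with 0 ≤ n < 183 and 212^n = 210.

49

Baby-step giant-step with m = ceil(sqrt(183)) = 14.
Baby table (212^j mod 367 for j=0..13):
  0:1  1:212  2:170  3:74  4:274  5:102  6:338  7:91
  8:208  9:56  10:128  11:345  12:107  13:297
Giant step factor: 212^(-14) ≡ 328 (mod 367).
Scan 210·328^i mod 367 for i = 0, 1, …:
  i=0: 210   i=1: 251   i=2: 120   i=3: 91
Match at i=3, j=7: n = 3·14 + 7 = 49.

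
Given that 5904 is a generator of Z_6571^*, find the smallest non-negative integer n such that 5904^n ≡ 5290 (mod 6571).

Baby-step giant-step with m = ceil(sqrt(6570)) = 82.
Baby table (5904^j mod 6571 for j=0..81):
  0:1  1:5904  2:4632  3:5397  4:1109  5:2820  6:4937  7:5663
  8:1104  9:6155  10:1490  11:4962  12:2130  13:5197  14:3089  15:2931
  16:3181  17:706  18:2210  19:4405  20:5673  21:1005  22:6478  23:2892
  24:2910  25:4046  26:1999  27:580  28:829  29:5592  30:2464  31:5833
  32:5992  33:5075  34:5611  35:2933  36:1847  37:3399  38:6433  39:52
  40:4742  41:4308  42:4662  43:5100  44:2078  45:455  46:5352  47:4840
  48:4652  49:5199  50:1755  51:5624  52:833  53:2924  54:1279  55:1137
  56:3857  57:3213  58:5646  59:5872  60:6263  61:1735  62:5822  63:187
  64:120  65:5383  66:3876  67:3682  68:1660  69:3279  70:1050  71:2747
  72:1060  73:2648  74:1383  75:4050  76:5902  77:5966  78:2704  79:3457
  80:602  81:5868
Giant step factor: 5904^(-82) ≡ 6429 (mod 6571).
Scan 5290·6429^i mod 6571 for i = 0, 1, …:
  i=0: 5290   i=1: 4485   i=2: 517   i=3: 5438
  i=4: 3182   i=5: 1555   i=6: 2604   i=7: 4779
  i=8: 4766   i=9: 41     …   i=49: 2658
  i=50: 3682
Match at i=50, j=67: n = 50·82 + 67 = 4167.

4167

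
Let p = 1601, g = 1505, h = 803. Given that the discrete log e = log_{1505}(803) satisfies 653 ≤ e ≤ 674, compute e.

Compute 1505^653 mod 1601 = 315, then multiply by 1505 repeatedly:
  1505^653=315  1505^654=179  1505^655=427  1505^656=634  1505^657=1575
  1505^658=895  1505^659=534  1505^660=1569  1505^661=1471  1505^662=1273
  1505^663=1069  1505^664=1441  1505^665=951  1505^666=1562  1505^667=542
  1505^668=801  1505^669=1553  1505^670=1406  1505^671=1109  1505^672=803
Found 803 at exponent 672.

672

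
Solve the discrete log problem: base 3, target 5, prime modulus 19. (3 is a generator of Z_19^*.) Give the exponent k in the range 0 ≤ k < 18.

4

Successive powers of 3 modulo 19:
  3^0=1  3^1=3  3^2=9  3^3=8  3^4=5
So 3^4 ≡ 5 (mod 19), giving k = 4.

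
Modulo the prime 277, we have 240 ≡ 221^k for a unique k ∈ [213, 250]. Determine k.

213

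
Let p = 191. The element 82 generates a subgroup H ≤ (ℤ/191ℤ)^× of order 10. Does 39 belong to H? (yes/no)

yes

39 ∈ ⟨82⟩ iff 39^10 ≡ 1 (mod 191), since |⟨82⟩| = 10.
39^10 mod 191 = 1.
Since 1 = 1, 39 lies in the subgroup.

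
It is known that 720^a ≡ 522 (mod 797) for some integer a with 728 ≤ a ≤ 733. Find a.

Compute 720^728 mod 797 = 522, then multiply by 720 repeatedly:
  720^728=522
Found 522 at exponent 728.

728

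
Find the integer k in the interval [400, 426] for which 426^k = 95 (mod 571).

417

Compute 426^400 mod 571 = 524, then multiply by 426 repeatedly:
  426^400=524  426^401=534  426^402=226  426^403=348  426^404=359
  426^405=477  426^406=497  426^407=452  426^408=125  426^409=147
  426^410=383  426^411=423  426^412=333  426^413=250  426^414=294
  426^415=195  426^416=275  426^417=95
Found 95 at exponent 417.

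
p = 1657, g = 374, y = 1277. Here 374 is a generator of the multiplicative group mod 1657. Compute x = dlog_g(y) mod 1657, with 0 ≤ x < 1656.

Baby-step giant-step with m = ceil(sqrt(1656)) = 41.
Baby table (374^j mod 1657 for j=0..40):
  0:1  1:374  2:688  3:477  4:1099  5:90  6:520  7:611
  8:1505  9:1147  10:1472  11:404  12:309  13:1233  14:496  15:1577
  16:1563  17:1298  18:1608  19:1558  20:1085  21:1482  22:830  23:561
  24:1032  25:1544  26:820  27:135  28:780  29:88  30:1429  31:892
  32:551  33:606  34:1292  35:1021  36:744  37:1537  38:1516  39:290
  40:755
Giant step factor: 374^(-41) ≡ 212 (mod 1657).
Scan 1277·212^i mod 1657 for i = 0, 1, …:
  i=0: 1277   i=1: 633   i=2: 1636   i=3: 519
  i=4: 666   i=5: 347   i=6: 656   i=7: 1541
  i=8: 263   i=9: 1075     …   i=33: 281
  i=34: 1577
Match at i=34, j=15: x = 34·41 + 15 = 1409.

1409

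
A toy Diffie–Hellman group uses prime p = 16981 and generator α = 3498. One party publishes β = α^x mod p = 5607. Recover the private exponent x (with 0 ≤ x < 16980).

10535

Baby-step giant-step with m = ceil(sqrt(16980)) = 131.
Baby table (3498^j mod 16981 for j=0..130):
  0:1  1:3498  2:9684  3:14518  4:10774  5:6613  6:4152  7:4941
  8:13941  9:13167  10:5694  11:15880  12:3389  13:1984  14:11784  15:7545
  16:3936  17:13518  18:10860  19:1783  20:4907  21:13876  22:6550  23:4531
  24:6165  25:16281  26:13645  27:13600  28:9019  29:14745  30:6713  31:14332
  32:5424  33:5375  34:3783  35:4735  36:6555  37:5040  38:3642  39:3966
  40:16572  41:12703  42:12798  43:5488  44:8494  45:12243  46:16913  47:16851
  48:3747  49:14655  50:14532  51:8803  52:6341  53:3632  54:2948  55:4637
  56:3371  57:6944  58:7282  59:936  60:13776  61:13351  62:4048  63:14731
  64:8684  65:14604  66:5944  67:7368  68:13087  69:14531  70:5305  71:13638
  72:6095  73:9155  74:15005  75:16200  76:2003  77:10322  78:4750  79:8082
  80:14452  81:659  82:12747  83:13881  84:7059  85:2008  86:10831  87:2227
  88:12748  89:398  90:16743  91:16526  92:4624  93:8840  94:16900  95:5339
  96:13703  97:12712  98:10318  99:7739  100:3308  101:7323  102:8506  103:3276
  104:14254  105:4276  106:14168  107:9106  108:13413  109:171  110:3823  111:8807
  112:3352  113:8406  114:10077  115:13771  116:12842  117:6571  118:10065  119:5757
  120:15501  121:2165  122:16625  123:11306  124:16620  125:10797  126:2162  127:6131
  128:16216  129:7028  130:12437
Giant step factor: 3498^(-131) ≡ 9686 (mod 16981).
Scan 5607·9686^i mod 16981 for i = 0, 1, …:
  i=0: 5607   i=1: 4164   i=2: 2629   i=3: 9975
  i=4: 12941   i=5: 9765   i=6: 16601   i=7: 4197
  i=8: 16609   i=9: 13761     …   i=79: 16019
  i=80: 4637
Match at i=80, j=55: x = 80·131 + 55 = 10535.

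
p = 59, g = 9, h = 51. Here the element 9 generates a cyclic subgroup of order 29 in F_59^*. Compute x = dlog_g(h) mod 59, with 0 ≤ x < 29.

27

Successive powers of 9 modulo 59:
  9^0=1  9^1=9  9^2=22  9^3=21  9^4=12  9^5=49
  9^6=28  9^7=16  9^8=26  9^9=57  9^10=41  9^11=15
  9^12=17  9^13=35  9^14=20  9^15=3  9^16=27  9^17=7
  9^18=4  9^19=36  9^20=29  9^21=25  9^22=48  9^23=19
  9^24=53  9^25=5  9^26=45  9^27=51
So 9^27 ≡ 51 (mod 59), giving x = 27.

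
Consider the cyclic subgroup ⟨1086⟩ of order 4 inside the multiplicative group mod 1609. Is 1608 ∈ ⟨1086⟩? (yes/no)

⟨1086⟩ has order 4; its elements mod 1609 are {1, 523, 1086, 1608}.
1608 is in this set.

yes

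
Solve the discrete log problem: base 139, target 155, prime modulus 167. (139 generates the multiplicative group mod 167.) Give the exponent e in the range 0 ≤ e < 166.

Baby-step giant-step with m = ceil(sqrt(166)) = 13.
Baby table (139^j mod 167 for j=0..12):
  0:1  1:139  2:116  3:92  4:96  5:151  6:114  7:148
  8:31  9:134  10:89  11:13  12:137
Giant step factor: 139^(-13) ≡ 67 (mod 167).
Scan 155·67^i mod 167 for i = 0, 1, …:
  i=0: 155   i=1: 31
Match at i=1, j=8: e = 1·13 + 8 = 21.

21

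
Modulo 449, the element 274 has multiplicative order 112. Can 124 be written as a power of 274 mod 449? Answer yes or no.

no

124 ∈ ⟨274⟩ iff 124^112 ≡ 1 (mod 449), since |⟨274⟩| = 112.
124^112 mod 449 = 382.
Since 382 ≠ 1, 124 does not lie in the subgroup.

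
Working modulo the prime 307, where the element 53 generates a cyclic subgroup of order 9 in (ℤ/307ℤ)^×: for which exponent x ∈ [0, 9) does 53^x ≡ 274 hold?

4

Successive powers of 53 modulo 307:
  53^0=1  53^1=53  53^2=46  53^3=289  53^4=274
So 53^4 ≡ 274 (mod 307), giving x = 4.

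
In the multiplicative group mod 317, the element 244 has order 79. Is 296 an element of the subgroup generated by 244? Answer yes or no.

296 ∈ ⟨244⟩ iff 296^79 ≡ 1 (mod 317), since |⟨244⟩| = 79.
296^79 mod 317 = 203.
Since 203 ≠ 1, 296 does not lie in the subgroup.

no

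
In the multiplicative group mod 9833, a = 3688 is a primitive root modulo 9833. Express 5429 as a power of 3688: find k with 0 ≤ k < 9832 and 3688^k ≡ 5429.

2173

Baby-step giant-step with m = ceil(sqrt(9832)) = 100.
Baby table (3688^j mod 9833 for j=0..99):
  0:1  1:3688  2:2305  3:5128  4:3205  5:774  6:2942  7:4297
  8:6373  9:2754  10:9096  11:5685  12:2324  13:6369  14:7668  15:9709
  16:4839  17:9170  18:3273  19:5733  20:2354  21:8846  22:7987  23:6221
  24:2659  25:2891  26:3036  27:6814  28:6717  29:2969  30:5543  31:9610
  32:3548  33:7134  34:6917  35:3094  36:4392  37:2745  38:5403  39:4606
  40:5337  41:7023  42:702  43:2897  44:5498  45:978  46:7986  47:2533
  48:354  49:7596  50:9664  51:6040  52:3775  53:8505  54:9003  55:6856
  56:4285  57:1449  58:4593  59:6558  60:6557  61:2869  62:564  63:5269
  64:2064  65:1290  66:8181  67:3884  68:7344  69:4590  70:5327  71:9475
  72:7151  73:782  74:2947  75:3071  76:8065  77:8728  78:5455  79:9555
  80:7201  81:8188  82:201  83:3813  84:1154  85:8096  86:5060  87:8079
  88:1362  89:8226  90:2683  91:2906  92:9191  93:2057  94:4973  95:1879
  96:7320  97:4575  98:9005  99:4399
Giant step factor: 3688^(-100) ≡ 3994 (mod 9833).
Scan 5429·3994^i mod 9833 for i = 0, 1, …:
  i=0: 5429   i=1: 1661   i=2: 6592   i=3: 5507
  i=4: 8370   i=5: 7413   i=6: 359   i=7: 8061
  i=8: 2392   i=9: 5805     …   i=20: 3959
  i=21: 782
Match at i=21, j=73: k = 21·100 + 73 = 2173.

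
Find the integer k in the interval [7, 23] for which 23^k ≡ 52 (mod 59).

7

Compute 23^7 mod 59 = 52, then multiply by 23 repeatedly:
  23^7=52
Found 52 at exponent 7.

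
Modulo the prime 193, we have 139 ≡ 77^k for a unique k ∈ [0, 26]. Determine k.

2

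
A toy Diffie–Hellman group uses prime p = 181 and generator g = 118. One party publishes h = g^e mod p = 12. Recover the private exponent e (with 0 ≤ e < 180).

Baby-step giant-step with m = ceil(sqrt(180)) = 14.
Baby table (118^j mod 181 for j=0..13):
  0:1  1:118  2:168  3:95  4:169  5:32  6:156  7:127
  8:144  9:159  10:119  11:105  12:82  13:83
Giant step factor: 118^(-14) ≡ 172 (mod 181).
Scan 12·172^i mod 181 for i = 0, 1, …:
  i=0: 12   i=1: 73   i=2: 67   i=3: 121
  i=4: 178   i=5: 27   i=6: 119
Match at i=6, j=10: e = 6·14 + 10 = 94.

94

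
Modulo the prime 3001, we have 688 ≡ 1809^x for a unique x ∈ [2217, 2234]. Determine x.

Compute 1809^2217 mod 3001 = 688, then multiply by 1809 repeatedly:
  1809^2217=688
Found 688 at exponent 2217.

2217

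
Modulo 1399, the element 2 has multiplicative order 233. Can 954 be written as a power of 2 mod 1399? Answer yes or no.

954 ∈ ⟨2⟩ iff 954^233 ≡ 1 (mod 1399), since |⟨2⟩| = 233.
954^233 mod 1399 = 1398.
Since 1398 ≠ 1, 954 does not lie in the subgroup.

no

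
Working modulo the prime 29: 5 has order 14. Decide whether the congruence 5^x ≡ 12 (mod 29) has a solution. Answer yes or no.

no

12 ∈ ⟨5⟩ iff 12^14 ≡ 1 (mod 29), since |⟨5⟩| = 14.
12^14 mod 29 = 28.
Since 28 ≠ 1, 12 does not lie in the subgroup.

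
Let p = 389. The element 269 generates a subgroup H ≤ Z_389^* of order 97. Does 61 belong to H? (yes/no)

no

61 ∈ ⟨269⟩ iff 61^97 ≡ 1 (mod 389), since |⟨269⟩| = 97.
61^97 mod 389 = 274.
Since 274 ≠ 1, 61 does not lie in the subgroup.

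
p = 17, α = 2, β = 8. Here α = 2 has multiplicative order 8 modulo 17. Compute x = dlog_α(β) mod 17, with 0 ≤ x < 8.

3

Successive powers of 2 modulo 17:
  2^0=1  2^1=2  2^2=4  2^3=8
So 2^3 ≡ 8 (mod 17), giving x = 3.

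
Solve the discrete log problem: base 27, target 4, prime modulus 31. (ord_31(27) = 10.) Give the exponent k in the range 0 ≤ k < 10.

6

Successive powers of 27 modulo 31:
  27^0=1  27^1=27  27^2=16  27^3=29  27^4=8  27^5=30
  27^6=4
So 27^6 ≡ 4 (mod 31), giving k = 6.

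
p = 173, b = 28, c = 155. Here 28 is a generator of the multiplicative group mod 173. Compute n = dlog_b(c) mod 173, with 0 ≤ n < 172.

5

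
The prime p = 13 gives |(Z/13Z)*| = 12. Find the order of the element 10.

6

The order of 10 must divide p − 1 = 12 = 2^2 · 3.
Divisors: 1, 2, 3, 4, 6, 12.
Check each in increasing order: 10^1 ≡ 10;  10^2 ≡ 9;  10^3 ≡ 12;  10^4 ≡ 3;  10^6 ≡ 1.
Smallest exponent giving 1 is 6.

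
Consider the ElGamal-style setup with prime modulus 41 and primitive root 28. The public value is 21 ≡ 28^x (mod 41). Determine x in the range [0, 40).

34

Successive powers of 28 modulo 41:
  28^0=1  28^1=28  28^2=5  28^3=17  28^4=25  28^5=3
  28^6=2  28^7=15  28^8=10  28^9=34  28^10=9  28^11=6
  28^12=4  28^13=30  28^14=20  28^15=27  28^16=18  28^17=12
  28^18=8  28^19=19  28^20=40  28^21=13  28^22=36  28^23=24
  28^24=16  28^25=38  28^26=39  28^27=26  28^28=31  28^29=7
  28^30=32  28^31=35  28^32=37  28^33=11  28^34=21
So 28^34 ≡ 21 (mod 41), giving x = 34.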